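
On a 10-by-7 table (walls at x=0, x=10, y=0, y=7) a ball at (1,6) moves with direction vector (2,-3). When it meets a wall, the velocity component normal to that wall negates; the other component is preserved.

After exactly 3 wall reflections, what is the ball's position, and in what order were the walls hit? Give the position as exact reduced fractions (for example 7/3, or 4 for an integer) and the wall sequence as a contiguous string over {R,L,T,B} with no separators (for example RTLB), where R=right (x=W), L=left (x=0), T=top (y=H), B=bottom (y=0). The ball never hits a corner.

Final position: (10,13/2)
Wall sequence: BTR

1. t=2 → B at (5,0); v=(2,3)
2. t=7/3 → T at (29/3,7); v=(2,-3)
3. t=1/6 → R at (10,13/2); v=(-2,-3)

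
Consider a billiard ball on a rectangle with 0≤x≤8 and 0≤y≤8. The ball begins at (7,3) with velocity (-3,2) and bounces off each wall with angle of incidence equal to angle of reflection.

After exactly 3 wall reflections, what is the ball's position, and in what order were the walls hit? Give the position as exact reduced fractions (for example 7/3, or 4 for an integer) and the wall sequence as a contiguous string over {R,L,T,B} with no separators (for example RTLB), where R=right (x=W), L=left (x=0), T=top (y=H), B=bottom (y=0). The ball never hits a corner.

Final position: (8,3)
Wall sequence: LTR

1. t=7/3 → L at (0,23/3); v=(3,2)
2. t=1/6 → T at (1/2,8); v=(3,-2)
3. t=5/2 → R at (8,3); v=(-3,-2)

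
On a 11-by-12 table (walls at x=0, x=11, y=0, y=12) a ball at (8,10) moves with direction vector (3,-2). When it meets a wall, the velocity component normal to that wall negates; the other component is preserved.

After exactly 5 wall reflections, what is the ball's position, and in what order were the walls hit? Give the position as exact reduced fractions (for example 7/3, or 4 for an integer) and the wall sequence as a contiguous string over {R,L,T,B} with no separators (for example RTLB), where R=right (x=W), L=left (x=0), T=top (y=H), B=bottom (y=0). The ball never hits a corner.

1. t=1 → R at (11,8); v=(-3,-2)
2. t=11/3 → L at (0,2/3); v=(3,-2)
3. t=1/3 → B at (1,0); v=(3,2)
4. t=10/3 → R at (11,20/3); v=(-3,2)
5. t=8/3 → T at (3,12); v=(-3,-2)

Final position: (3,12)
Wall sequence: RLBRT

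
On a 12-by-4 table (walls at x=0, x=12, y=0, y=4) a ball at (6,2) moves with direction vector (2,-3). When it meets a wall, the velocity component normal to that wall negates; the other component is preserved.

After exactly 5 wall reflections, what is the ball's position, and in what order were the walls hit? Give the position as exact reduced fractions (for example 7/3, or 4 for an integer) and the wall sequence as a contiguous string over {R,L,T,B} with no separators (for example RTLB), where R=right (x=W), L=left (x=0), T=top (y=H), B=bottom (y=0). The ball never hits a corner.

Final position: (26/3,4)
Wall sequence: BTRBT

1. t=2/3 → B at (22/3,0); v=(2,3)
2. t=4/3 → T at (10,4); v=(2,-3)
3. t=1 → R at (12,1); v=(-2,-3)
4. t=1/3 → B at (34/3,0); v=(-2,3)
5. t=4/3 → T at (26/3,4); v=(-2,-3)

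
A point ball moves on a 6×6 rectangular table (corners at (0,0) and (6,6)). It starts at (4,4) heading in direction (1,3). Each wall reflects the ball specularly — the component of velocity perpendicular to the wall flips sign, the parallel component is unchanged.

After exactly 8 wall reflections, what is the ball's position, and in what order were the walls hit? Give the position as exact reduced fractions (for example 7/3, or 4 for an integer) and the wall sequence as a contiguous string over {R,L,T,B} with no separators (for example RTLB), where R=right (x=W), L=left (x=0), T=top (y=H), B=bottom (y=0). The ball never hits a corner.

Final position: (8/3,0)
Wall sequence: TRBTBLTB

1. t=2/3 → T at (14/3,6); v=(1,-3)
2. t=4/3 → R at (6,2); v=(-1,-3)
3. t=2/3 → B at (16/3,0); v=(-1,3)
4. t=2 → T at (10/3,6); v=(-1,-3)
5. t=2 → B at (4/3,0); v=(-1,3)
6. t=4/3 → L at (0,4); v=(1,3)
7. t=2/3 → T at (2/3,6); v=(1,-3)
8. t=2 → B at (8/3,0); v=(1,3)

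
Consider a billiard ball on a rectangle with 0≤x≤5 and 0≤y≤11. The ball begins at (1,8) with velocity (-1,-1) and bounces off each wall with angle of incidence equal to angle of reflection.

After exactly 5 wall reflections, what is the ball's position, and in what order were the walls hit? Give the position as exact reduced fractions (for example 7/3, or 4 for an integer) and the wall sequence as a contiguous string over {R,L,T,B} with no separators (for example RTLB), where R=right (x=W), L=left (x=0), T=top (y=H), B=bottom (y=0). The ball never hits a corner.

1. t=1 → L at (0,7); v=(1,-1)
2. t=5 → R at (5,2); v=(-1,-1)
3. t=2 → B at (3,0); v=(-1,1)
4. t=3 → L at (0,3); v=(1,1)
5. t=5 → R at (5,8); v=(-1,1)

Final position: (5,8)
Wall sequence: LRBLR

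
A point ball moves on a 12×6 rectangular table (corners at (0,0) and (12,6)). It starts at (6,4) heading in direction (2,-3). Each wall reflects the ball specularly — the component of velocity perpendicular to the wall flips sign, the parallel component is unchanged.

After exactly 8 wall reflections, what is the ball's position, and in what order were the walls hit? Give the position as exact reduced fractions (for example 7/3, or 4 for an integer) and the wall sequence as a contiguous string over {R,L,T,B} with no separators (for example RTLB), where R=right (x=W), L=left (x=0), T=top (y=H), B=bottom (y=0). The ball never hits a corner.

1. t=4/3 → B at (26/3,0); v=(2,3)
2. t=5/3 → R at (12,5); v=(-2,3)
3. t=1/3 → T at (34/3,6); v=(-2,-3)
4. t=2 → B at (22/3,0); v=(-2,3)
5. t=2 → T at (10/3,6); v=(-2,-3)
6. t=5/3 → L at (0,1); v=(2,-3)
7. t=1/3 → B at (2/3,0); v=(2,3)
8. t=2 → T at (14/3,6); v=(2,-3)

Final position: (14/3,6)
Wall sequence: BRTBTLBT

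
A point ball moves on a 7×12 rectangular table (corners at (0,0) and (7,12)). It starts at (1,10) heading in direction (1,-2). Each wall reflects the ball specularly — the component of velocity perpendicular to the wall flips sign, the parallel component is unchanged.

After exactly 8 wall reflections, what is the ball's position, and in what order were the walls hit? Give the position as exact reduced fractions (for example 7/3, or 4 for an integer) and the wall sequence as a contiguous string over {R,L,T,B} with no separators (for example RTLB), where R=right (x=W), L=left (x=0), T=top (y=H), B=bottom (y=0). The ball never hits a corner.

Final position: (0,4)
Wall sequence: BRTLBRTL

1. t=5 → B at (6,0); v=(1,2)
2. t=1 → R at (7,2); v=(-1,2)
3. t=5 → T at (2,12); v=(-1,-2)
4. t=2 → L at (0,8); v=(1,-2)
5. t=4 → B at (4,0); v=(1,2)
6. t=3 → R at (7,6); v=(-1,2)
7. t=3 → T at (4,12); v=(-1,-2)
8. t=4 → L at (0,4); v=(1,-2)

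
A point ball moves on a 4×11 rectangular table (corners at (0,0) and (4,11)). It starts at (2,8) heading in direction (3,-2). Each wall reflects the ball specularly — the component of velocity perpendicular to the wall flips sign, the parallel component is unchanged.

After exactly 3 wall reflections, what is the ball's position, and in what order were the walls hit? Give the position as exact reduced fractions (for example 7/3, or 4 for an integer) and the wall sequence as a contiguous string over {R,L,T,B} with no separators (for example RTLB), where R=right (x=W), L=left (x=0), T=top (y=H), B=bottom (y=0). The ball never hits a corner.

Final position: (4,4/3)
Wall sequence: RLR

1. t=2/3 → R at (4,20/3); v=(-3,-2)
2. t=4/3 → L at (0,4); v=(3,-2)
3. t=4/3 → R at (4,4/3); v=(-3,-2)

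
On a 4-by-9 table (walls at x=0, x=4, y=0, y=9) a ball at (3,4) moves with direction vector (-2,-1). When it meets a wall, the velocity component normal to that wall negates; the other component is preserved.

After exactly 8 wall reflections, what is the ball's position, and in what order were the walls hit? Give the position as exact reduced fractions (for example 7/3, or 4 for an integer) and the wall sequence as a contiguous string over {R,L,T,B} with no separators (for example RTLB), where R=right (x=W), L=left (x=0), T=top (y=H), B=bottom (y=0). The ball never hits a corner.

Final position: (1,9)
Wall sequence: LRBLRLRT

1. t=3/2 → L at (0,5/2); v=(2,-1)
2. t=2 → R at (4,1/2); v=(-2,-1)
3. t=1/2 → B at (3,0); v=(-2,1)
4. t=3/2 → L at (0,3/2); v=(2,1)
5. t=2 → R at (4,7/2); v=(-2,1)
6. t=2 → L at (0,11/2); v=(2,1)
7. t=2 → R at (4,15/2); v=(-2,1)
8. t=3/2 → T at (1,9); v=(-2,-1)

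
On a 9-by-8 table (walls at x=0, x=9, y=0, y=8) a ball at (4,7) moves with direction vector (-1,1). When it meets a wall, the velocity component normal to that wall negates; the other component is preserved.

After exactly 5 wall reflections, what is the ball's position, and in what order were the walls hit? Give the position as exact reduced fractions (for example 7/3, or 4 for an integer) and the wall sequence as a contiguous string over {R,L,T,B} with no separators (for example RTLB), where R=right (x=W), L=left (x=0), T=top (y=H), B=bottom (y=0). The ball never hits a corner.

1. t=1 → T at (3,8); v=(-1,-1)
2. t=3 → L at (0,5); v=(1,-1)
3. t=5 → B at (5,0); v=(1,1)
4. t=4 → R at (9,4); v=(-1,1)
5. t=4 → T at (5,8); v=(-1,-1)

Final position: (5,8)
Wall sequence: TLBRT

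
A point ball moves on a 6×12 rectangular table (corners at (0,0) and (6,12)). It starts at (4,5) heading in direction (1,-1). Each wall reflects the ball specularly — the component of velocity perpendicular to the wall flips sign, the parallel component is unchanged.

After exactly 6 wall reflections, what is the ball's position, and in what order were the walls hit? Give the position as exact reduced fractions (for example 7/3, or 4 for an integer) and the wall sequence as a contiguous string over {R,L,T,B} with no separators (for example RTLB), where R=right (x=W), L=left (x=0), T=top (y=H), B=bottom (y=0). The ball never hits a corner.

Final position: (0,9)
Wall sequence: RBLRTL

1. t=2 → R at (6,3); v=(-1,-1)
2. t=3 → B at (3,0); v=(-1,1)
3. t=3 → L at (0,3); v=(1,1)
4. t=6 → R at (6,9); v=(-1,1)
5. t=3 → T at (3,12); v=(-1,-1)
6. t=3 → L at (0,9); v=(1,-1)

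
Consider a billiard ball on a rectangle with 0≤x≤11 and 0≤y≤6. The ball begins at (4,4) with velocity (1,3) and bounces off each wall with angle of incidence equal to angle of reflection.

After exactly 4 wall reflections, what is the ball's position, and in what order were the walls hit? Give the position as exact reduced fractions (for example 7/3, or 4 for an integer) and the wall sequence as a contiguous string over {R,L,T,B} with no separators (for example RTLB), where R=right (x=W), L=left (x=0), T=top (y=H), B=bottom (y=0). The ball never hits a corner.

Final position: (32/3,0)
Wall sequence: TBTB

1. t=2/3 → T at (14/3,6); v=(1,-3)
2. t=2 → B at (20/3,0); v=(1,3)
3. t=2 → T at (26/3,6); v=(1,-3)
4. t=2 → B at (32/3,0); v=(1,3)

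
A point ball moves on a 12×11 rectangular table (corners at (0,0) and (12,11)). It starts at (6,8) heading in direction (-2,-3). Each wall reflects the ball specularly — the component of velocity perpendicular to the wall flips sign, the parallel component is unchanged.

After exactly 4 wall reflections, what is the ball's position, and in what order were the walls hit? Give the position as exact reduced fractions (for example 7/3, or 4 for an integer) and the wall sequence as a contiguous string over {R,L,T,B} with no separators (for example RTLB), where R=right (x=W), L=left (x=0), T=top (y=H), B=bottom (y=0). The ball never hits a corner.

Final position: (12,3)
Wall sequence: BLTR

1. t=8/3 → B at (2/3,0); v=(-2,3)
2. t=1/3 → L at (0,1); v=(2,3)
3. t=10/3 → T at (20/3,11); v=(2,-3)
4. t=8/3 → R at (12,3); v=(-2,-3)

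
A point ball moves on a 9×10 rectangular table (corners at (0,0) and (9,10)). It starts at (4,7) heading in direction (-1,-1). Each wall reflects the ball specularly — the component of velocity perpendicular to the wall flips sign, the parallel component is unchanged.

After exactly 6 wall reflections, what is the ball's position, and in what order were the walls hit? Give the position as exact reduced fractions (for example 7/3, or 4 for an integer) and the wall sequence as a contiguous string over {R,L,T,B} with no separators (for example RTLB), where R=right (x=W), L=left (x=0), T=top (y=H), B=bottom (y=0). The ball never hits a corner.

1. t=4 → L at (0,3); v=(1,-1)
2. t=3 → B at (3,0); v=(1,1)
3. t=6 → R at (9,6); v=(-1,1)
4. t=4 → T at (5,10); v=(-1,-1)
5. t=5 → L at (0,5); v=(1,-1)
6. t=5 → B at (5,0); v=(1,1)

Final position: (5,0)
Wall sequence: LBRTLB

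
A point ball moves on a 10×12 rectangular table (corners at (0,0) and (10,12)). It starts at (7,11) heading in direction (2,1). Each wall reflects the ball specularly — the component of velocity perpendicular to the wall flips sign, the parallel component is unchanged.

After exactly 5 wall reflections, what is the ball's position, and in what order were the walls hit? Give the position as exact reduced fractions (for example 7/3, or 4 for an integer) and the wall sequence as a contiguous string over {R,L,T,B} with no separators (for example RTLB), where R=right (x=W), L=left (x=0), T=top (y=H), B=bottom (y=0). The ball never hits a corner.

Final position: (7,0)
Wall sequence: TRLRB

1. t=1 → T at (9,12); v=(2,-1)
2. t=1/2 → R at (10,23/2); v=(-2,-1)
3. t=5 → L at (0,13/2); v=(2,-1)
4. t=5 → R at (10,3/2); v=(-2,-1)
5. t=3/2 → B at (7,0); v=(-2,1)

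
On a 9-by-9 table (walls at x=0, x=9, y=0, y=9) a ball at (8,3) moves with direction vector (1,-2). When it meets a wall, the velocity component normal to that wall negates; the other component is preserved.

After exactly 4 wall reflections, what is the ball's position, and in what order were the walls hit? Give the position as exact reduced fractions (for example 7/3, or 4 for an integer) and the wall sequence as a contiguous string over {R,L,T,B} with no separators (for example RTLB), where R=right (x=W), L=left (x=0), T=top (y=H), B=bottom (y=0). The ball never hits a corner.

1. t=1 → R at (9,1); v=(-1,-2)
2. t=1/2 → B at (17/2,0); v=(-1,2)
3. t=9/2 → T at (4,9); v=(-1,-2)
4. t=4 → L at (0,1); v=(1,-2)

Final position: (0,1)
Wall sequence: RBTL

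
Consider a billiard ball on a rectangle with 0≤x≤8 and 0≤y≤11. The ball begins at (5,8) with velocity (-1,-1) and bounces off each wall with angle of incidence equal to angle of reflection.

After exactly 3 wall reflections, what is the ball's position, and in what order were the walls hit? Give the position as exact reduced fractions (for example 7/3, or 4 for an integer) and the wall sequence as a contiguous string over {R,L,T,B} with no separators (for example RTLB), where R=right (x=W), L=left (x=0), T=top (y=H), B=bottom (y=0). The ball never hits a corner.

1. t=5 → L at (0,3); v=(1,-1)
2. t=3 → B at (3,0); v=(1,1)
3. t=5 → R at (8,5); v=(-1,1)

Final position: (8,5)
Wall sequence: LBR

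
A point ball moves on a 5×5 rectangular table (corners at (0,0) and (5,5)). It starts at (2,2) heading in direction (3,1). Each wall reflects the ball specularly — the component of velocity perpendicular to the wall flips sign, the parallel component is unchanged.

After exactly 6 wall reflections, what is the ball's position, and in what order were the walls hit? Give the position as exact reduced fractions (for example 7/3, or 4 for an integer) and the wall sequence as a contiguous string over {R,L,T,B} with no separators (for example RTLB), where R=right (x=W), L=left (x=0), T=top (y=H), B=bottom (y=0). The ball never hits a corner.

1. t=1 → R at (5,3); v=(-3,1)
2. t=5/3 → L at (0,14/3); v=(3,1)
3. t=1/3 → T at (1,5); v=(3,-1)
4. t=4/3 → R at (5,11/3); v=(-3,-1)
5. t=5/3 → L at (0,2); v=(3,-1)
6. t=5/3 → R at (5,1/3); v=(-3,-1)

Final position: (5,1/3)
Wall sequence: RLTRLR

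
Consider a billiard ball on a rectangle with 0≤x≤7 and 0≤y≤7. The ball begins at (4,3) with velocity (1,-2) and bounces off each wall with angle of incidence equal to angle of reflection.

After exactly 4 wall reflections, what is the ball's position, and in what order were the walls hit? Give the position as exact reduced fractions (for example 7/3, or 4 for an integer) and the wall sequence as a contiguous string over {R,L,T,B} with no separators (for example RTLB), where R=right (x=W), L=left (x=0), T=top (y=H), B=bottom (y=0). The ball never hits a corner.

Final position: (3/2,0)
Wall sequence: BRTB

1. t=3/2 → B at (11/2,0); v=(1,2)
2. t=3/2 → R at (7,3); v=(-1,2)
3. t=2 → T at (5,7); v=(-1,-2)
4. t=7/2 → B at (3/2,0); v=(-1,2)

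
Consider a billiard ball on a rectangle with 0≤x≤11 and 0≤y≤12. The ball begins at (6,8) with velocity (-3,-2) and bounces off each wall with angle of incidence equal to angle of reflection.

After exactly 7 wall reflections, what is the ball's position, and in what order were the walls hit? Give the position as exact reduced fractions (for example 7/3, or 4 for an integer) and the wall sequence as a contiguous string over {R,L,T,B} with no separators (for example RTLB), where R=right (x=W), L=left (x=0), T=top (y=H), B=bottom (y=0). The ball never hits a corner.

1. t=2 → L at (0,4); v=(3,-2)
2. t=2 → B at (6,0); v=(3,2)
3. t=5/3 → R at (11,10/3); v=(-3,2)
4. t=11/3 → L at (0,32/3); v=(3,2)
5. t=2/3 → T at (2,12); v=(3,-2)
6. t=3 → R at (11,6); v=(-3,-2)
7. t=3 → B at (2,0); v=(-3,2)

Final position: (2,0)
Wall sequence: LBRLTRB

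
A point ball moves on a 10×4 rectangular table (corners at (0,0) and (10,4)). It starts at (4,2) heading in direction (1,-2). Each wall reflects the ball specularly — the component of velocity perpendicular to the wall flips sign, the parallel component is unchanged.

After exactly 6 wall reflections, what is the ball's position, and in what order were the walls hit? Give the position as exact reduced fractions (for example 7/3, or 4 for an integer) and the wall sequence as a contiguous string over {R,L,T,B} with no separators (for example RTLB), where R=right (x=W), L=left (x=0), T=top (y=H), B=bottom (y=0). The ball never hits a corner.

1. t=1 → B at (5,0); v=(1,2)
2. t=2 → T at (7,4); v=(1,-2)
3. t=2 → B at (9,0); v=(1,2)
4. t=1 → R at (10,2); v=(-1,2)
5. t=1 → T at (9,4); v=(-1,-2)
6. t=2 → B at (7,0); v=(-1,2)

Final position: (7,0)
Wall sequence: BTBRTB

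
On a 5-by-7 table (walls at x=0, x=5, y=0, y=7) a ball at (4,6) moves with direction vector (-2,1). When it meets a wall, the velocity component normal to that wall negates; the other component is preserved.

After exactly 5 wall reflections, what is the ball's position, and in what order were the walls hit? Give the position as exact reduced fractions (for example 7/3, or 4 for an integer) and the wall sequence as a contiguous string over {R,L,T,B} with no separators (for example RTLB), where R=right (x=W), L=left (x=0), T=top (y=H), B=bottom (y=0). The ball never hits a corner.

1. t=1 → T at (2,7); v=(-2,-1)
2. t=1 → L at (0,6); v=(2,-1)
3. t=5/2 → R at (5,7/2); v=(-2,-1)
4. t=5/2 → L at (0,1); v=(2,-1)
5. t=1 → B at (2,0); v=(2,1)

Final position: (2,0)
Wall sequence: TLRLB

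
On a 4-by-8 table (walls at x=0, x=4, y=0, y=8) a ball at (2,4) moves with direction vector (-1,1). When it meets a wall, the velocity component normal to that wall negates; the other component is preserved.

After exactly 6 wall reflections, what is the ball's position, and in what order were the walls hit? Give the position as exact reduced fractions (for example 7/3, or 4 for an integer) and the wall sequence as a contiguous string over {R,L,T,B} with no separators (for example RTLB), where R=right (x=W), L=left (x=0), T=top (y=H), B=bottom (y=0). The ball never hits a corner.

Final position: (4,2)
Wall sequence: LTRLBR

1. t=2 → L at (0,6); v=(1,1)
2. t=2 → T at (2,8); v=(1,-1)
3. t=2 → R at (4,6); v=(-1,-1)
4. t=4 → L at (0,2); v=(1,-1)
5. t=2 → B at (2,0); v=(1,1)
6. t=2 → R at (4,2); v=(-1,1)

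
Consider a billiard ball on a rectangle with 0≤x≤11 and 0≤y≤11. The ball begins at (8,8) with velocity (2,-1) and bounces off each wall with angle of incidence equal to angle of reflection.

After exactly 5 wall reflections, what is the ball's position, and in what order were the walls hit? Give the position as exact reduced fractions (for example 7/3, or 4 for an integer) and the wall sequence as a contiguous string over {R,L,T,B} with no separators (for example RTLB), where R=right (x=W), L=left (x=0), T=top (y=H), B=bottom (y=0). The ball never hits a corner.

Final position: (0,10)
Wall sequence: RLBRL

1. t=3/2 → R at (11,13/2); v=(-2,-1)
2. t=11/2 → L at (0,1); v=(2,-1)
3. t=1 → B at (2,0); v=(2,1)
4. t=9/2 → R at (11,9/2); v=(-2,1)
5. t=11/2 → L at (0,10); v=(2,1)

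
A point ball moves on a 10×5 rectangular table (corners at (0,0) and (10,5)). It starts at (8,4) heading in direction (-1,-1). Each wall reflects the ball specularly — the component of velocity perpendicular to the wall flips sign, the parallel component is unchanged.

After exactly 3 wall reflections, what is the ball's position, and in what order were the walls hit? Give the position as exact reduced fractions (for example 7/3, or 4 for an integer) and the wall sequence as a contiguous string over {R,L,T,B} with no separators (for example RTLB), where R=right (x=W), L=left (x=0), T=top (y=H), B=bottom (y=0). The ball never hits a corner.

Final position: (1,5)
Wall sequence: BLT

1. t=4 → B at (4,0); v=(-1,1)
2. t=4 → L at (0,4); v=(1,1)
3. t=1 → T at (1,5); v=(1,-1)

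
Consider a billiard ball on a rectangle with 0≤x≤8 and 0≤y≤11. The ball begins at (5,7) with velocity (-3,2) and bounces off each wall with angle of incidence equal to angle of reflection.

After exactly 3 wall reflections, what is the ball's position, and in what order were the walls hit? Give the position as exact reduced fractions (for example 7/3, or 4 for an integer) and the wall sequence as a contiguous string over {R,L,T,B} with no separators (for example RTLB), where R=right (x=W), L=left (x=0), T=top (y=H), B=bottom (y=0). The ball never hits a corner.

Final position: (8,19/3)
Wall sequence: LTR

1. t=5/3 → L at (0,31/3); v=(3,2)
2. t=1/3 → T at (1,11); v=(3,-2)
3. t=7/3 → R at (8,19/3); v=(-3,-2)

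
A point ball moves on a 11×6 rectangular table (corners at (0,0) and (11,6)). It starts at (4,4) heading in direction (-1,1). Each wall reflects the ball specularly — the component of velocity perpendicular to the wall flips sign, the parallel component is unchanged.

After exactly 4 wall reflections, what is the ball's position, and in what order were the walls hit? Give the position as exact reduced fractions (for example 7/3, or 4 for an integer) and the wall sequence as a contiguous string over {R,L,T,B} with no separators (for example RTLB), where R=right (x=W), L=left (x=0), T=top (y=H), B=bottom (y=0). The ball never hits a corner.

Final position: (10,6)
Wall sequence: TLBT

1. t=2 → T at (2,6); v=(-1,-1)
2. t=2 → L at (0,4); v=(1,-1)
3. t=4 → B at (4,0); v=(1,1)
4. t=6 → T at (10,6); v=(1,-1)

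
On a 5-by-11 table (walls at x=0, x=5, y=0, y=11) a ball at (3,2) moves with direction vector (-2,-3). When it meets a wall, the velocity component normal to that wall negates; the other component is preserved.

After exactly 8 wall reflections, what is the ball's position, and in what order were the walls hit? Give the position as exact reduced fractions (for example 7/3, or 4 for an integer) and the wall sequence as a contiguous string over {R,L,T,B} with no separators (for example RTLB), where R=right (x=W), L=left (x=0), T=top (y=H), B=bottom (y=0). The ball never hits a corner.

1. t=2/3 → B at (5/3,0); v=(-2,3)
2. t=5/6 → L at (0,5/2); v=(2,3)
3. t=5/2 → R at (5,10); v=(-2,3)
4. t=1/3 → T at (13/3,11); v=(-2,-3)
5. t=13/6 → L at (0,9/2); v=(2,-3)
6. t=3/2 → B at (3,0); v=(2,3)
7. t=1 → R at (5,3); v=(-2,3)
8. t=5/2 → L at (0,21/2); v=(2,3)

Final position: (0,21/2)
Wall sequence: BLRTLBRL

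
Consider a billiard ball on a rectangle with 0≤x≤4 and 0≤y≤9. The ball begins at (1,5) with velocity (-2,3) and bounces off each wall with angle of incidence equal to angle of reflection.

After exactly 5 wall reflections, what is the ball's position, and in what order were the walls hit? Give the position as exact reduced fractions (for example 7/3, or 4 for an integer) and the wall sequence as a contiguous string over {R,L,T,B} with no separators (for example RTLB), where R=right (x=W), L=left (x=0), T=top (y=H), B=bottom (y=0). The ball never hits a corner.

1. t=1/2 → L at (0,13/2); v=(2,3)
2. t=5/6 → T at (5/3,9); v=(2,-3)
3. t=7/6 → R at (4,11/2); v=(-2,-3)
4. t=11/6 → B at (1/3,0); v=(-2,3)
5. t=1/6 → L at (0,1/2); v=(2,3)

Final position: (0,1/2)
Wall sequence: LTRBL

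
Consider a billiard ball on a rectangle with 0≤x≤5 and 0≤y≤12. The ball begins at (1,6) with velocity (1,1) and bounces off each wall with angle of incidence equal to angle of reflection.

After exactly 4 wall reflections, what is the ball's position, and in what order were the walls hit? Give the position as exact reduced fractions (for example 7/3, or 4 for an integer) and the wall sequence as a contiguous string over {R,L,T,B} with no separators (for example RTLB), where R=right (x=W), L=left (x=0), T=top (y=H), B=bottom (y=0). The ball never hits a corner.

Final position: (5,4)
Wall sequence: RTLR

1. t=4 → R at (5,10); v=(-1,1)
2. t=2 → T at (3,12); v=(-1,-1)
3. t=3 → L at (0,9); v=(1,-1)
4. t=5 → R at (5,4); v=(-1,-1)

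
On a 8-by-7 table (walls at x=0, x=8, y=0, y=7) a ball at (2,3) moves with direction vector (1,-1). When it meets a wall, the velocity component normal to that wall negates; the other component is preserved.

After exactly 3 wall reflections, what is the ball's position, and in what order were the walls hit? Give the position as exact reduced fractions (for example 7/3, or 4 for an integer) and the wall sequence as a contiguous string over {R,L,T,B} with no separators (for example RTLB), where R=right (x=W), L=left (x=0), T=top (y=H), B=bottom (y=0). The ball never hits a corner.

1. t=3 → B at (5,0); v=(1,1)
2. t=3 → R at (8,3); v=(-1,1)
3. t=4 → T at (4,7); v=(-1,-1)

Final position: (4,7)
Wall sequence: BRT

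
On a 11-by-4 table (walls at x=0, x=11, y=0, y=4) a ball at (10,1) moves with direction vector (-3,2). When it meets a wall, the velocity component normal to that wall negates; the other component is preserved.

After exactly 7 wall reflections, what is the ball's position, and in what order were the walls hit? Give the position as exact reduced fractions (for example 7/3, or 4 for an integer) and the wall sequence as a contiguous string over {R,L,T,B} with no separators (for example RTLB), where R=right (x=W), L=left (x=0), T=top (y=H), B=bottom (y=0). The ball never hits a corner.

1. t=3/2 → T at (11/2,4); v=(-3,-2)
2. t=11/6 → L at (0,1/3); v=(3,-2)
3. t=1/6 → B at (1/2,0); v=(3,2)
4. t=2 → T at (13/2,4); v=(3,-2)
5. t=3/2 → R at (11,1); v=(-3,-2)
6. t=1/2 → B at (19/2,0); v=(-3,2)
7. t=2 → T at (7/2,4); v=(-3,-2)

Final position: (7/2,4)
Wall sequence: TLBTRBT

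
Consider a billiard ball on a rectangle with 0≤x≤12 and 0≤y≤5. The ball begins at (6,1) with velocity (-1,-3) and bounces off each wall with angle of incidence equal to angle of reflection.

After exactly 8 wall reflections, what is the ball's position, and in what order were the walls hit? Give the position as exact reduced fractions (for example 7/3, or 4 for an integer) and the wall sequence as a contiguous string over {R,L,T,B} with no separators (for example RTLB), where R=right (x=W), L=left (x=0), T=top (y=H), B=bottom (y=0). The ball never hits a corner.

1. t=1/3 → B at (17/3,0); v=(-1,3)
2. t=5/3 → T at (4,5); v=(-1,-3)
3. t=5/3 → B at (7/3,0); v=(-1,3)
4. t=5/3 → T at (2/3,5); v=(-1,-3)
5. t=2/3 → L at (0,3); v=(1,-3)
6. t=1 → B at (1,0); v=(1,3)
7. t=5/3 → T at (8/3,5); v=(1,-3)
8. t=5/3 → B at (13/3,0); v=(1,3)

Final position: (13/3,0)
Wall sequence: BTBTLBTB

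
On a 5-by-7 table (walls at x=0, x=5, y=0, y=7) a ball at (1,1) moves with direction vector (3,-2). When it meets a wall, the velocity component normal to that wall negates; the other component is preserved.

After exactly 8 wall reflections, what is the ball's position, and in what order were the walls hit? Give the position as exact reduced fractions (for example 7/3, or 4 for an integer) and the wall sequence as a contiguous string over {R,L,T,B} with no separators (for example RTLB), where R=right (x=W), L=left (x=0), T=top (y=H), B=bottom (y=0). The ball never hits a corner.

1. t=1/2 → B at (5/2,0); v=(3,2)
2. t=5/6 → R at (5,5/3); v=(-3,2)
3. t=5/3 → L at (0,5); v=(3,2)
4. t=1 → T at (3,7); v=(3,-2)
5. t=2/3 → R at (5,17/3); v=(-3,-2)
6. t=5/3 → L at (0,7/3); v=(3,-2)
7. t=7/6 → B at (7/2,0); v=(3,2)
8. t=1/2 → R at (5,1); v=(-3,2)

Final position: (5,1)
Wall sequence: BRLTRLBR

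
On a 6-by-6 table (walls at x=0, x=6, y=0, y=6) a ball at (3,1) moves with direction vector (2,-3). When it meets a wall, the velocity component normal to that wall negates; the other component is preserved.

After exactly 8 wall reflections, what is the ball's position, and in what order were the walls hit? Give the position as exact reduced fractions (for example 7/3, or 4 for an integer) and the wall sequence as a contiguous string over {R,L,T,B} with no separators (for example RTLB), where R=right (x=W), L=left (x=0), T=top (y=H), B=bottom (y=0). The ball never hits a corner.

1. t=1/3 → B at (11/3,0); v=(2,3)
2. t=7/6 → R at (6,7/2); v=(-2,3)
3. t=5/6 → T at (13/3,6); v=(-2,-3)
4. t=2 → B at (1/3,0); v=(-2,3)
5. t=1/6 → L at (0,1/2); v=(2,3)
6. t=11/6 → T at (11/3,6); v=(2,-3)
7. t=7/6 → R at (6,5/2); v=(-2,-3)
8. t=5/6 → B at (13/3,0); v=(-2,3)

Final position: (13/3,0)
Wall sequence: BRTBLTRB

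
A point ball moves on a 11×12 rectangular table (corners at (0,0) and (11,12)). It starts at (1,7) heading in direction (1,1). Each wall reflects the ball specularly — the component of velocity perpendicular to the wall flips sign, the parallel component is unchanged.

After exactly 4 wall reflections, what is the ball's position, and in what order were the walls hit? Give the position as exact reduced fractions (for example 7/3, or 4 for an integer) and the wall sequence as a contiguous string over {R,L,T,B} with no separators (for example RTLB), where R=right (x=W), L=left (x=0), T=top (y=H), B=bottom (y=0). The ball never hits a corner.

1. t=5 → T at (6,12); v=(1,-1)
2. t=5 → R at (11,7); v=(-1,-1)
3. t=7 → B at (4,0); v=(-1,1)
4. t=4 → L at (0,4); v=(1,1)

Final position: (0,4)
Wall sequence: TRBL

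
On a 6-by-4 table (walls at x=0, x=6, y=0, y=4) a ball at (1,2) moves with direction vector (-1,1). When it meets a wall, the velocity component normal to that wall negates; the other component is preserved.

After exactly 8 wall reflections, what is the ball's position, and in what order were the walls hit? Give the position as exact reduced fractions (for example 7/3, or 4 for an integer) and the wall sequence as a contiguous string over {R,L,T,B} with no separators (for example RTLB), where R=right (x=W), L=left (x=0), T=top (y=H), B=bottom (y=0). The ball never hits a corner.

Final position: (5,4)
Wall sequence: LTBRTLBT

1. t=1 → L at (0,3); v=(1,1)
2. t=1 → T at (1,4); v=(1,-1)
3. t=4 → B at (5,0); v=(1,1)
4. t=1 → R at (6,1); v=(-1,1)
5. t=3 → T at (3,4); v=(-1,-1)
6. t=3 → L at (0,1); v=(1,-1)
7. t=1 → B at (1,0); v=(1,1)
8. t=4 → T at (5,4); v=(1,-1)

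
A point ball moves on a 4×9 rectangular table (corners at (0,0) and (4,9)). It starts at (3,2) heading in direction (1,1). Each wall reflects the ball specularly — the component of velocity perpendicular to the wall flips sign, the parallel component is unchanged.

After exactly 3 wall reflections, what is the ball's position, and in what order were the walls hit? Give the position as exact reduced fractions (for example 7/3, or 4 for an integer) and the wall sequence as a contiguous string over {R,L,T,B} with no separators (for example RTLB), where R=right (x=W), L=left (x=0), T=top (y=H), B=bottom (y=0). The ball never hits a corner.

1. t=1 → R at (4,3); v=(-1,1)
2. t=4 → L at (0,7); v=(1,1)
3. t=2 → T at (2,9); v=(1,-1)

Final position: (2,9)
Wall sequence: RLT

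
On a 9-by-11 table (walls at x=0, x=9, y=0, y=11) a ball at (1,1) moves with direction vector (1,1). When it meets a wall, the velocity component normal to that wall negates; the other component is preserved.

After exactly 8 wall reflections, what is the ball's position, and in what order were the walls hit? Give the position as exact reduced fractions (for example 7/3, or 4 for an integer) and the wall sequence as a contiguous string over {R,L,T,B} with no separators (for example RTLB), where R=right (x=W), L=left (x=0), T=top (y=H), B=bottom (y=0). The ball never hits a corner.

Final position: (8,0)
Wall sequence: RTLBRTLB

1. t=8 → R at (9,9); v=(-1,1)
2. t=2 → T at (7,11); v=(-1,-1)
3. t=7 → L at (0,4); v=(1,-1)
4. t=4 → B at (4,0); v=(1,1)
5. t=5 → R at (9,5); v=(-1,1)
6. t=6 → T at (3,11); v=(-1,-1)
7. t=3 → L at (0,8); v=(1,-1)
8. t=8 → B at (8,0); v=(1,1)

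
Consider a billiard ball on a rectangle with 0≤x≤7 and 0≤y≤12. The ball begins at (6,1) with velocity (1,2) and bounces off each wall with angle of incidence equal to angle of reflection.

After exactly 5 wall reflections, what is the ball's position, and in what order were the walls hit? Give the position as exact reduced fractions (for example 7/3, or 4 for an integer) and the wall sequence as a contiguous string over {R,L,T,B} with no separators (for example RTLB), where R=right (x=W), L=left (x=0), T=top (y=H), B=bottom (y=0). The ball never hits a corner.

Final position: (7,7)
Wall sequence: RTLBR

1. t=1 → R at (7,3); v=(-1,2)
2. t=9/2 → T at (5/2,12); v=(-1,-2)
3. t=5/2 → L at (0,7); v=(1,-2)
4. t=7/2 → B at (7/2,0); v=(1,2)
5. t=7/2 → R at (7,7); v=(-1,2)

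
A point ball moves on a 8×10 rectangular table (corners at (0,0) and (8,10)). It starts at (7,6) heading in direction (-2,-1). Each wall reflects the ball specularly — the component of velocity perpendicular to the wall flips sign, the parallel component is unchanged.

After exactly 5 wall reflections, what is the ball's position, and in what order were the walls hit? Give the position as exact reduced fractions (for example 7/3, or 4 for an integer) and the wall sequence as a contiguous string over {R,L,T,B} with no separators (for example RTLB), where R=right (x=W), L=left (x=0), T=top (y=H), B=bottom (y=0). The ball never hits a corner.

Final position: (8,19/2)
Wall sequence: LBRLR

1. t=7/2 → L at (0,5/2); v=(2,-1)
2. t=5/2 → B at (5,0); v=(2,1)
3. t=3/2 → R at (8,3/2); v=(-2,1)
4. t=4 → L at (0,11/2); v=(2,1)
5. t=4 → R at (8,19/2); v=(-2,1)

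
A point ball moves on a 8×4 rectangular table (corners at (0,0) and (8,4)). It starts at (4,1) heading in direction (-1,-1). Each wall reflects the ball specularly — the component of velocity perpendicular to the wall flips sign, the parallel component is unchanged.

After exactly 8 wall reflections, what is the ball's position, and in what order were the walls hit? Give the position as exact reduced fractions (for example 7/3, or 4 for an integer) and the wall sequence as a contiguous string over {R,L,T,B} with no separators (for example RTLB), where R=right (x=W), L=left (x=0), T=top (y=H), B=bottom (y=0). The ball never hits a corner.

Final position: (0,3)
Wall sequence: BLTBRTBL

1. t=1 → B at (3,0); v=(-1,1)
2. t=3 → L at (0,3); v=(1,1)
3. t=1 → T at (1,4); v=(1,-1)
4. t=4 → B at (5,0); v=(1,1)
5. t=3 → R at (8,3); v=(-1,1)
6. t=1 → T at (7,4); v=(-1,-1)
7. t=4 → B at (3,0); v=(-1,1)
8. t=3 → L at (0,3); v=(1,1)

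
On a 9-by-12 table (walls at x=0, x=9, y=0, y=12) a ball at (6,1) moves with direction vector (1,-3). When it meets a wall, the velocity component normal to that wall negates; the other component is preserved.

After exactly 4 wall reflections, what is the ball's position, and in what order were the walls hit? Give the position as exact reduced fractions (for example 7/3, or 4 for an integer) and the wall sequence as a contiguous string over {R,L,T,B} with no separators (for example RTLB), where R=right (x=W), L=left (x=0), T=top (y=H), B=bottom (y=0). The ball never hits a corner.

Final position: (11/3,0)
Wall sequence: BRTB

1. t=1/3 → B at (19/3,0); v=(1,3)
2. t=8/3 → R at (9,8); v=(-1,3)
3. t=4/3 → T at (23/3,12); v=(-1,-3)
4. t=4 → B at (11/3,0); v=(-1,3)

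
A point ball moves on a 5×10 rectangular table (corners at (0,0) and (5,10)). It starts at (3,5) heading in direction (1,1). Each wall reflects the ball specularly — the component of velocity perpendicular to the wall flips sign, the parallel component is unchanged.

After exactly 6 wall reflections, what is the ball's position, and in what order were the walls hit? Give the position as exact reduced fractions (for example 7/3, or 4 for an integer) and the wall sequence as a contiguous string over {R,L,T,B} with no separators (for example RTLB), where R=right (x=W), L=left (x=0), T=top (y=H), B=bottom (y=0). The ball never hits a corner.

Final position: (0,2)
Wall sequence: RTLRBL

1. t=2 → R at (5,7); v=(-1,1)
2. t=3 → T at (2,10); v=(-1,-1)
3. t=2 → L at (0,8); v=(1,-1)
4. t=5 → R at (5,3); v=(-1,-1)
5. t=3 → B at (2,0); v=(-1,1)
6. t=2 → L at (0,2); v=(1,1)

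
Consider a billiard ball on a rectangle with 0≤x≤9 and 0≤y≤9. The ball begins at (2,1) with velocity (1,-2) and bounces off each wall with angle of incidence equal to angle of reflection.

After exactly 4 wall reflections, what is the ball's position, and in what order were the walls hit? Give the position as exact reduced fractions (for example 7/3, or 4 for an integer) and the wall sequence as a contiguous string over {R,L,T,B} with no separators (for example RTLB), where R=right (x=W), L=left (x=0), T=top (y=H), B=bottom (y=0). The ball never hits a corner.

Final position: (13/2,0)
Wall sequence: BTRB

1. t=1/2 → B at (5/2,0); v=(1,2)
2. t=9/2 → T at (7,9); v=(1,-2)
3. t=2 → R at (9,5); v=(-1,-2)
4. t=5/2 → B at (13/2,0); v=(-1,2)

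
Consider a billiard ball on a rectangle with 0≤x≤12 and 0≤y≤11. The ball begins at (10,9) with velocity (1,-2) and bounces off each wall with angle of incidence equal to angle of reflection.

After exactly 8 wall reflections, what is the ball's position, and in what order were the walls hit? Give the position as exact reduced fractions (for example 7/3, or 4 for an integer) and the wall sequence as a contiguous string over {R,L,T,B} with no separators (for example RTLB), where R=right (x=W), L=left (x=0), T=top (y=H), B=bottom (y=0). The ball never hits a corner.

1. t=2 → R at (12,5); v=(-1,-2)
2. t=5/2 → B at (19/2,0); v=(-1,2)
3. t=11/2 → T at (4,11); v=(-1,-2)
4. t=4 → L at (0,3); v=(1,-2)
5. t=3/2 → B at (3/2,0); v=(1,2)
6. t=11/2 → T at (7,11); v=(1,-2)
7. t=5 → R at (12,1); v=(-1,-2)
8. t=1/2 → B at (23/2,0); v=(-1,2)

Final position: (23/2,0)
Wall sequence: RBTLBTRB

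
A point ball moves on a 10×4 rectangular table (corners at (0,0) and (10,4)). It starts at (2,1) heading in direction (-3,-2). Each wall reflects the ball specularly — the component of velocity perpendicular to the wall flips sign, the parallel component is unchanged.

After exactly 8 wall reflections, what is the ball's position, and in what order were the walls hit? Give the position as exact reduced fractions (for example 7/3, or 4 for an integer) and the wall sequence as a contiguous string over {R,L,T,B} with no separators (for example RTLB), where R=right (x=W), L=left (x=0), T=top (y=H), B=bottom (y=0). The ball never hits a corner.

1. t=1/2 → B at (1/2,0); v=(-3,2)
2. t=1/6 → L at (0,1/3); v=(3,2)
3. t=11/6 → T at (11/2,4); v=(3,-2)
4. t=3/2 → R at (10,1); v=(-3,-2)
5. t=1/2 → B at (17/2,0); v=(-3,2)
6. t=2 → T at (5/2,4); v=(-3,-2)
7. t=5/6 → L at (0,7/3); v=(3,-2)
8. t=7/6 → B at (7/2,0); v=(3,2)

Final position: (7/2,0)
Wall sequence: BLTRBTLB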